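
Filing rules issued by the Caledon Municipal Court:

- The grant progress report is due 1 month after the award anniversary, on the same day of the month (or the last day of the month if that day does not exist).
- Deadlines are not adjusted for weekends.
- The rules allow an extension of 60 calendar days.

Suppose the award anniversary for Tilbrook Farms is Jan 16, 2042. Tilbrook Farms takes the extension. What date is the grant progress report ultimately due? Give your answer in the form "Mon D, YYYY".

Apr 17, 2042

1 month from Jan 16, 2042 is Feb 16, 2042.
Feb 16, 2042 is a Sunday; no weekend or holiday adjustment applies.
Applying the 60-calendar-day extension: Feb 16, 2042 + 60 days = Apr 17, 2042.
No adjustment is made for weekends or holidays, so Apr 17, 2042 stands.
Deadline: Apr 17, 2042.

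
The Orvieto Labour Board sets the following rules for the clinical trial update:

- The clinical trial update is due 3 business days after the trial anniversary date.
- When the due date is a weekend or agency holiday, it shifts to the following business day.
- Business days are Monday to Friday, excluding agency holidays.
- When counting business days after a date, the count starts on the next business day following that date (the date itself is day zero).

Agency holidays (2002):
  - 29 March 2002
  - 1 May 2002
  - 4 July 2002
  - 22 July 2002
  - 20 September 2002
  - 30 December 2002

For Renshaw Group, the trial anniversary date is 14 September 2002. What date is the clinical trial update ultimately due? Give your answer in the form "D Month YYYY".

3 business days after 14 September 2002, excluding weekends and holidays, is 18 September 2002.
18 September 2002 (Wednesday) is already a business day.
So the filing is due 18 September 2002.

18 September 2002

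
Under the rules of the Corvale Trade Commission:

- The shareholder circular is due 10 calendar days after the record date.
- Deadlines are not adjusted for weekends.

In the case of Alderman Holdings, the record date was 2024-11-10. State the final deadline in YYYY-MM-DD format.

Trigger date 2024-11-10 + 10 calendar days = 2024-11-20.
2024-11-20 is a Wednesday; no weekend or holiday adjustment applies.
The final due date is 2024-11-20.

2024-11-20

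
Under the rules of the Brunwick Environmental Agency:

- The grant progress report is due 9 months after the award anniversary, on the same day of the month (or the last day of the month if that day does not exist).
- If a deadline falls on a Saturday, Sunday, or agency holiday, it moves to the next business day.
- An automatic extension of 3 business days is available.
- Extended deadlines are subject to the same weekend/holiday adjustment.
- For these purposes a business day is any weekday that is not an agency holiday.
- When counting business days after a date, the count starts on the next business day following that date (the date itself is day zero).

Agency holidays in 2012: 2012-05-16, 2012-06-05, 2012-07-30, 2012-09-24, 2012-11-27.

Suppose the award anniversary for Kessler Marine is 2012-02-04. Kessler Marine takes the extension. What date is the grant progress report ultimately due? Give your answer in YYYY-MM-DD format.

2012-11-08

9 months from 2012-02-04 is 2012-11-04.
2012-11-04 is a Sunday; the next business day is 2012-11-05 (Monday).
The 3-business-day extension runs from 2012-11-05 to 2012-11-08.
2012-11-08 is a Thursday and not a listed holiday, so it stands.
The final due date is 2012-11-08.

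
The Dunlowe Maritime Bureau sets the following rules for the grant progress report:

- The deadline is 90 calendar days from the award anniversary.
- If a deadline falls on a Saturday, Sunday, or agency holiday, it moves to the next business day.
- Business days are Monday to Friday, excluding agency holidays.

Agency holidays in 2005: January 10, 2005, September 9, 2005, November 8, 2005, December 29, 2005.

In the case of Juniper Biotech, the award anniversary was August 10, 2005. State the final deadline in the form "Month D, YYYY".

November 9, 2005

90 calendar days after August 10, 2005 is November 8, 2005.
November 8, 2005 is a listed holiday; the next business day is November 9, 2005 (Wednesday).
So the filing is due November 9, 2005.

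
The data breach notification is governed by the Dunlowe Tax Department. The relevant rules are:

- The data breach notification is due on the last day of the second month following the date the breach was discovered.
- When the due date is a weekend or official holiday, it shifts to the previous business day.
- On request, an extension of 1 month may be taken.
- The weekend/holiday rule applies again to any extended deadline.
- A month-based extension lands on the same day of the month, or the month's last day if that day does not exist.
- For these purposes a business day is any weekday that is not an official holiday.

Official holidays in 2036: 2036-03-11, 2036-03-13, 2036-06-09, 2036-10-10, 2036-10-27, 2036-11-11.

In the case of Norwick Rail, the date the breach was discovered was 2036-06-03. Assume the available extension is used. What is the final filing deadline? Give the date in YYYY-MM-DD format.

2036-09-29

2 months after 2036-06-03 is August 2036; that month ends on 2036-08-31.
2036-08-31 falls on a Sunday. Rolling to the preceding business day gives 2036-08-29, a Friday.
The 1 month extension carries 2036-08-29 to 2036-09-29.
2036-09-29 (Monday) is already a business day.
Deadline: 2036-09-29.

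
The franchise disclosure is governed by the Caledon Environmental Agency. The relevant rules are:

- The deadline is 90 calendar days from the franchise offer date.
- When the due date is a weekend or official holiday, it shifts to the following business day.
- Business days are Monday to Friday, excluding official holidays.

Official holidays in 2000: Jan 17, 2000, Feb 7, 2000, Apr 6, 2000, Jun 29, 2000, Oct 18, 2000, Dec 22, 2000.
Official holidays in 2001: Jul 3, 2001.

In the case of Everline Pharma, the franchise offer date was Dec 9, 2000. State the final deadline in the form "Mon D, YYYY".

Mar 9, 2001

Adding 90 calendar days to Dec 9, 2000 gives Mar 9, 2001.
Mar 9, 2001 is a Friday and not a listed holiday, so it stands.
So the filing is due Mar 9, 2001.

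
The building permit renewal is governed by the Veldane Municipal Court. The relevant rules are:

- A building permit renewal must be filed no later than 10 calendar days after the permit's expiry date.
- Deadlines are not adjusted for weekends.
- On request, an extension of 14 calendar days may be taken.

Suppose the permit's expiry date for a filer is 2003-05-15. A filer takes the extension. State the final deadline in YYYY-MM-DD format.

2003-06-08

10 calendar days after 2003-05-15 is 2003-05-25.
2003-05-25 falls on a Sunday. The rules make no weekend/holiday allowance, so it remains 2003-05-25.
With the 14-day extension, 2003-05-25 becomes 2003-06-08.
2003-06-08 is a Sunday; no weekend or holiday adjustment applies.
So the filing is due 2003-06-08.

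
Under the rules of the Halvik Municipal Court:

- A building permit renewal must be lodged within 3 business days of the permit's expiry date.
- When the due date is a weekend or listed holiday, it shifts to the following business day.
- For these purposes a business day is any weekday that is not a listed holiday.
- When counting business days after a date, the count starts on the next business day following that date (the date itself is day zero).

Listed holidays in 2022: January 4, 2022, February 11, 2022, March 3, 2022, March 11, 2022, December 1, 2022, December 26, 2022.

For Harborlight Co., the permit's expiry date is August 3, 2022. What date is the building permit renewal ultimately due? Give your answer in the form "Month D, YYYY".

August 8, 2022

Starting the day after August 3, 2022 and counting 3 business days lands on August 8, 2022.
August 8, 2022 (Monday) is already a business day.
The final due date is August 8, 2022.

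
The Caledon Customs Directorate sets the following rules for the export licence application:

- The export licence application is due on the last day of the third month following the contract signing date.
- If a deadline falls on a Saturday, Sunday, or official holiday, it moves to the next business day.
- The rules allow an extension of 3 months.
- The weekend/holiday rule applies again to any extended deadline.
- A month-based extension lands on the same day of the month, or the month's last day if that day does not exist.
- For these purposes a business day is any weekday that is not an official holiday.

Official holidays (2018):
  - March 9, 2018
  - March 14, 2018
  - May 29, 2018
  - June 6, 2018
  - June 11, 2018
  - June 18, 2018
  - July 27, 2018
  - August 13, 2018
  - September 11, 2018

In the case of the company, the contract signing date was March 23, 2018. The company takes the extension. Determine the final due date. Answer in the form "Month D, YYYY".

The third month after March 23, 2018 is June 2018, whose last day is June 30, 2018.
Because June 30, 2018 is a Saturday, the deadline becomes July 2, 2018 (Monday).
The 3 months extension carries July 2, 2018 to October 2, 2018.
Since October 2, 2018 is a Tuesday and not a holiday, the date is unchanged.
So the filing is due October 2, 2018.

October 2, 2018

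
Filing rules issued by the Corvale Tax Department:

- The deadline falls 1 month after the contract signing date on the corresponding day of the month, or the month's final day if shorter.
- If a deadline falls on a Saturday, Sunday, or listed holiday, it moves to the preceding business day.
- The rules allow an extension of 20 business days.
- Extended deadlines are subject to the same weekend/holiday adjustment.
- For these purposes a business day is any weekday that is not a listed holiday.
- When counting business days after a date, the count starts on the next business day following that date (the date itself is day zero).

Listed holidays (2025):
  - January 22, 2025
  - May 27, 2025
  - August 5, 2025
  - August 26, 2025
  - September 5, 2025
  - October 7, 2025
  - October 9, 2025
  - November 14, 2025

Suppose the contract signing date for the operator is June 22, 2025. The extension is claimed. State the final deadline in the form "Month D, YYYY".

1 month after June 22, 2025, on the same day of the month, is July 22, 2025.
July 22, 2025 is a Tuesday and not a listed holiday, so it stands.
Applying the 20-business-day extension: 20 business days after July 22, 2025 is August 20, 2025.
August 20, 2025 falls on a Wednesday, which is a business day, so no adjustment is needed.
Final deadline: August 20, 2025.

August 20, 2025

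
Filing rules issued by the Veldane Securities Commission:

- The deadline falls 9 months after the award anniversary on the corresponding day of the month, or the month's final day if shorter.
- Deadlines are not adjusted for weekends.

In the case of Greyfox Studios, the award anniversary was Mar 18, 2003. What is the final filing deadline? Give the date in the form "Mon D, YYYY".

Dec 18, 2003

9 months after Mar 18, 2003, on the same day of the month, is Dec 18, 2003.
No adjustment is made for weekends or holidays, so Dec 18, 2003 stands.
Deadline: Dec 18, 2003.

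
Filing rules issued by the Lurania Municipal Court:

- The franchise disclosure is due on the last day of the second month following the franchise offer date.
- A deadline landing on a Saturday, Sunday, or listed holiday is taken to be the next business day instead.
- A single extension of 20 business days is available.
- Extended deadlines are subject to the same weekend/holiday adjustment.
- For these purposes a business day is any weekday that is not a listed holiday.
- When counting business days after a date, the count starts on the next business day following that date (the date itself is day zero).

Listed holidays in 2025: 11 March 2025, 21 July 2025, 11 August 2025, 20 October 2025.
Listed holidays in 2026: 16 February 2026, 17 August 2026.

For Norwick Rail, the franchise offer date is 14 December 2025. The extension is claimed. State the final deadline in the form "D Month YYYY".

2 months after 14 December 2025 falls in February 2026; the last day of that month is 28 February 2026.
28 February 2026 is a Saturday, so it moves to the next business day, 2 March 2026 (Monday).
Applying the 20-business-day extension: 20 business days after 2 March 2026 is 30 March 2026.
30 March 2026 (Monday) is already a business day.
Final deadline: 30 March 2026.

30 March 2026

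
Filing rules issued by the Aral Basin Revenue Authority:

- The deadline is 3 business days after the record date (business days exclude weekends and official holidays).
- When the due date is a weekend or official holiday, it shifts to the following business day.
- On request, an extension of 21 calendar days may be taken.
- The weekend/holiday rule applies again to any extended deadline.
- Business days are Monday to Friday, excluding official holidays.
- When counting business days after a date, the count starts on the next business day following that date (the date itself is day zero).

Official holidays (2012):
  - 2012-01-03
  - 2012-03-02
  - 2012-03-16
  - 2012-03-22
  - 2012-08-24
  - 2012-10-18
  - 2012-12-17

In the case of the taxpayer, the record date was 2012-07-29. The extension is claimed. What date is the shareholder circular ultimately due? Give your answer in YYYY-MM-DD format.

Starting the day after 2012-07-29 and counting 3 business days lands on 2012-08-01.
2012-08-01 is a Wednesday and not a listed holiday, so it stands.
Applying the 21-calendar-day extension: 2012-08-01 + 21 days = 2012-08-22.
2012-08-22 falls on a Wednesday, which is a business day, so no adjustment is needed.
The final due date is 2012-08-22.

2012-08-22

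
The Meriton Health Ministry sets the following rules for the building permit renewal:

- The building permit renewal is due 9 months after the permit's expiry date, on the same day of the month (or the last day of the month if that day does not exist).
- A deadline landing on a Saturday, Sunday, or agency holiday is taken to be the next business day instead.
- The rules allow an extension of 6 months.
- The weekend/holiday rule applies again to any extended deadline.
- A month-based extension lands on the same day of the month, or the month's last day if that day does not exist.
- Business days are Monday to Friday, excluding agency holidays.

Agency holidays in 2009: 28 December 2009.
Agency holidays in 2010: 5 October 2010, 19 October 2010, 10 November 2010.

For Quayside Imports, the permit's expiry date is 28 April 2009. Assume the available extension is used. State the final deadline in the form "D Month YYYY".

28 July 2010

9 months after 28 April 2009, on the same day of the month, is 28 January 2010.
28 January 2010 is a Thursday and not a listed holiday, so it stands.
Applying the 6 months extension: 6 months after 28 January 2010 is 28 July 2010.
28 July 2010 falls on a Wednesday, which is a business day, so no adjustment is needed.
The final due date is 28 July 2010.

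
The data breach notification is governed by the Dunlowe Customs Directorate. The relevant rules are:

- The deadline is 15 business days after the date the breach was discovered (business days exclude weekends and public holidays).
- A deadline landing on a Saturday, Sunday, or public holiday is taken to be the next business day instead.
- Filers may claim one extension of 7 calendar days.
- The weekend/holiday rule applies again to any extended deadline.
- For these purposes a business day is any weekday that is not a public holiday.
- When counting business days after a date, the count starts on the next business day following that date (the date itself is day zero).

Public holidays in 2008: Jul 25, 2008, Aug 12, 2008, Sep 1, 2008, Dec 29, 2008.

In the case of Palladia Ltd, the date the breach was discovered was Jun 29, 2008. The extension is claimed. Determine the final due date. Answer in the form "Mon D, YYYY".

15 business days after Jun 29, 2008, excluding weekends and holidays, is Jul 18, 2008.
Jul 18, 2008 (Friday) is already a business day.
Add the 7 calendar-day extension to Jul 18, 2008: Jul 25, 2008.
Jul 25, 2008 falls on a listed holiday. Rolling to the next business day gives Jul 28, 2008, a Monday.
The final due date is Jul 28, 2008.

Jul 28, 2008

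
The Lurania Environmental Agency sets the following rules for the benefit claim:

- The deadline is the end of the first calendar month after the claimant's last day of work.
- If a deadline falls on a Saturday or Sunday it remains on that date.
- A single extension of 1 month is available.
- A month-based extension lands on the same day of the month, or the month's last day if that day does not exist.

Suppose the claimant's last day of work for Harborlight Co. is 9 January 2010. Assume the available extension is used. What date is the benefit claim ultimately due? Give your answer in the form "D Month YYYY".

28 March 2010

The first month after 9 January 2010 is February 2010, whose last day is 28 February 2010.
28 February 2010 is a Sunday; no weekend or holiday adjustment applies.
Add 1 month to 28 February 2010: 28 March 2010.
No adjustment is made for weekends or holidays, so 28 March 2010 stands.
So the filing is due 28 March 2010.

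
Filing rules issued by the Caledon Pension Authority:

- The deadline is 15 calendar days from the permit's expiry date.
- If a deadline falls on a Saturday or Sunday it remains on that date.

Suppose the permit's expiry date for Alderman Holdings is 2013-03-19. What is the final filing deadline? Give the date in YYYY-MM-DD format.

2013-04-03

Adding 15 calendar days to 2013-03-19 gives 2013-04-03.
2013-04-03 is a Wednesday; no weekend or holiday adjustment applies.
Final deadline: 2013-04-03.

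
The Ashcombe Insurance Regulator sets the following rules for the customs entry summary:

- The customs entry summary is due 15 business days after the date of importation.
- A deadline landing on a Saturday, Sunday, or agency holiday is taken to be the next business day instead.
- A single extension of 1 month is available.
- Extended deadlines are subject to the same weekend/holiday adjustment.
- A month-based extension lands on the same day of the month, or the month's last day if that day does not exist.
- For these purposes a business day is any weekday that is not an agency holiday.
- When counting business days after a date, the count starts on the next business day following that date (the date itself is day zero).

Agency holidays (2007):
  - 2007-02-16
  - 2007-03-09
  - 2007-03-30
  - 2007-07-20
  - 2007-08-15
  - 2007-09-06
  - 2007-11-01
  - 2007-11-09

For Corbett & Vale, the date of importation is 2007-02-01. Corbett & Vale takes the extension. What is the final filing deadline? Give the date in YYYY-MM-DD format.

2007-03-23

15 business days after 2007-02-01, excluding weekends and holidays, is 2007-02-23.
Since 2007-02-23 is a Friday and not a holiday, the date is unchanged.
Add 1 month to 2007-02-23: 2007-03-23.
2007-03-23 (Friday) is already a business day.
Deadline: 2007-03-23.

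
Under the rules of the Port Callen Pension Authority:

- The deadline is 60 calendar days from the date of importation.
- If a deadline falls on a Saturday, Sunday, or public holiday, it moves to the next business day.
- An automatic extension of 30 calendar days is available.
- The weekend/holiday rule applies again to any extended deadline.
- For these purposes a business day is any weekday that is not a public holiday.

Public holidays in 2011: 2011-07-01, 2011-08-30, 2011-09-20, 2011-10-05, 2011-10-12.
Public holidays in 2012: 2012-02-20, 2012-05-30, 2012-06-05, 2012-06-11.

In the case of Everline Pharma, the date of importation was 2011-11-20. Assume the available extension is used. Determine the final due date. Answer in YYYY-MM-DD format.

From 2011-11-20, 60 calendar days later is 2012-01-19.
2012-01-19 (Thursday) is already a business day.
The 30-calendar-day extension moves the deadline from 2012-01-19 to 2012-02-18.
2012-02-18 is a Saturday, so it moves to the next business day, 2012-02-21 (Tuesday).
So the filing is due 2012-02-21.

2012-02-21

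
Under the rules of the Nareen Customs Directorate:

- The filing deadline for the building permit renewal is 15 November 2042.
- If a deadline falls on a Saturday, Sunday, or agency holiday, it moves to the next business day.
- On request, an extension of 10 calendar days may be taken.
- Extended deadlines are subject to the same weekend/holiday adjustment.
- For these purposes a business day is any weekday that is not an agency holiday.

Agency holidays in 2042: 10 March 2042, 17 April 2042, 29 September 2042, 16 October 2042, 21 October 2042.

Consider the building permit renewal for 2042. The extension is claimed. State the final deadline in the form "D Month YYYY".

27 November 2042

The stated deadline is 15 November 2042.
Because 15 November 2042 is a Saturday, the deadline becomes 17 November 2042 (Monday).
The 10-calendar-day extension moves the deadline from 17 November 2042 to 27 November 2042.
27 November 2042 falls on a Thursday, which is a business day, so no adjustment is needed.
The final due date is 27 November 2042.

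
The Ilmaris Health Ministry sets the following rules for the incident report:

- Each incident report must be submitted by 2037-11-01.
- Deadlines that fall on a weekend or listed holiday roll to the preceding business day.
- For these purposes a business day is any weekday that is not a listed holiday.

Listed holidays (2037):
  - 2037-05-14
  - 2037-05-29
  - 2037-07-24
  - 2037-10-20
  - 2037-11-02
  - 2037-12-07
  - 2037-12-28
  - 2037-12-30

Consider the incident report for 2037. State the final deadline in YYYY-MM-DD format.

2037-10-30

The stated deadline is 2037-11-01.
2037-11-01 falls on a Sunday. Rolling to the preceding business day gives 2037-10-30, a Friday.
Final deadline: 2037-10-30.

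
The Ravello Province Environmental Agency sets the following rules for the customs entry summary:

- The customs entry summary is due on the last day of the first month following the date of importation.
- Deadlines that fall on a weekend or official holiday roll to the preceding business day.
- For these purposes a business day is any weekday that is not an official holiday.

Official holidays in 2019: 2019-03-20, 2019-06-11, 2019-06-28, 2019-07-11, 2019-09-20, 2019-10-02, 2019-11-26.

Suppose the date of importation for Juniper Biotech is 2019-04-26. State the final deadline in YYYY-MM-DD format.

1 month after 2019-04-26 is May 2019; that month ends on 2019-05-31.
2019-05-31 is a Friday and not a listed holiday, so it stands.
The final due date is 2019-05-31.

2019-05-31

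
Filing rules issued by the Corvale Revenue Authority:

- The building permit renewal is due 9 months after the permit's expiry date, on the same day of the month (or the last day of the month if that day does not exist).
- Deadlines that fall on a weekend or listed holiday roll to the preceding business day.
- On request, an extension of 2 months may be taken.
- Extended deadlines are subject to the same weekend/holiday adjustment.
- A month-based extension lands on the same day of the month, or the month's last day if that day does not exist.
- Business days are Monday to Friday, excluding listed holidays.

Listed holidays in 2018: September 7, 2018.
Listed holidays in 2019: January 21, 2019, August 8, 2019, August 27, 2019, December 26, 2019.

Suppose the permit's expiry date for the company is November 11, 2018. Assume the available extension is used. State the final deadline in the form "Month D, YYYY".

Moving 9 months forward from November 11, 2018 on the corresponding day gives August 11, 2019.
August 11, 2019 falls on a Sunday. Rolling to the preceding business day gives August 9, 2019, a Friday.
Applying the 2 months extension: 2 months after August 9, 2019 is October 9, 2019.
Since October 9, 2019 is a Wednesday and not a holiday, the date is unchanged.
The final due date is October 9, 2019.

October 9, 2019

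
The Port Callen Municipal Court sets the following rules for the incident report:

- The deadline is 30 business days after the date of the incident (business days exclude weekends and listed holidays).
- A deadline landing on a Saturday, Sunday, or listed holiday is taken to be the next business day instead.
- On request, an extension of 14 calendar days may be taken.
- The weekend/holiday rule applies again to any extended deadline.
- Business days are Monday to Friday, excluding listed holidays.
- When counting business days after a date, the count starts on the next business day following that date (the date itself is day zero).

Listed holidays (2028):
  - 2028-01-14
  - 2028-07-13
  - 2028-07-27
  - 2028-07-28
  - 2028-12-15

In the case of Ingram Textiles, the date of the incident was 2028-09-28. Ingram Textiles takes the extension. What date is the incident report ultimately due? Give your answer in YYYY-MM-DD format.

Counting 30 business days after 2028-09-28 (skipping weekends and listed holidays) reaches 2028-11-09.
Since 2028-11-09 is a Thursday and not a holiday, the date is unchanged.
With the 14-day extension, 2028-11-09 becomes 2028-11-23.
2028-11-23 is a Thursday and not a listed holiday, so it stands.
So the filing is due 2028-11-23.

2028-11-23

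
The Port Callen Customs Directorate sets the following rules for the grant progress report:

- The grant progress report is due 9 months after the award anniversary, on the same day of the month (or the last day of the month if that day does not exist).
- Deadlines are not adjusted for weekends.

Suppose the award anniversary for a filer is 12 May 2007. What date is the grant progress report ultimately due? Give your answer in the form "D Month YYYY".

12 February 2008

Moving 9 months forward from 12 May 2007 on the corresponding day gives 12 February 2008.
12 February 2008 falls on a Tuesday. The rules make no weekend/holiday allowance, so it remains 12 February 2008.
Deadline: 12 February 2008.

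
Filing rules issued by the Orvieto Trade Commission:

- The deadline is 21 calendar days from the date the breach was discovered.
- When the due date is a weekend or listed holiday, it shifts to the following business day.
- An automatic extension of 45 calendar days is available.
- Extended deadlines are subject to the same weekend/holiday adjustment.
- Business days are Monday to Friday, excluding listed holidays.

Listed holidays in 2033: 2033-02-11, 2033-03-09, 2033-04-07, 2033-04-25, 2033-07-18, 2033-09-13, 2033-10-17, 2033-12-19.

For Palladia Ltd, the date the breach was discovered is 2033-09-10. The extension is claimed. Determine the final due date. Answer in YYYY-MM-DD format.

2033-11-17

Trigger date 2033-09-10 + 21 calendar days = 2033-10-01.
2033-10-01 is a Saturday; the next business day is 2033-10-03 (Monday).
The 45-calendar-day extension moves the deadline from 2033-10-03 to 2033-11-17.
2033-11-17 (Thursday) is already a business day.
So the filing is due 2033-11-17.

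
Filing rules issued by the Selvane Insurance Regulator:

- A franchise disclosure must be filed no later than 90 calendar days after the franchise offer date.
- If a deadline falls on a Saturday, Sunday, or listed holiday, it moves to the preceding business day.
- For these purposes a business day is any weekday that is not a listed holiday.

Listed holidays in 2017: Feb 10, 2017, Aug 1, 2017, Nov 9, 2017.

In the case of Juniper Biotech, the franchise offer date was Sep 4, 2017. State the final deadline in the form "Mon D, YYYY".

Adding 90 calendar days to Sep 4, 2017 gives Dec 3, 2017.
Because Dec 3, 2017 is a Sunday, the deadline becomes Dec 1, 2017 (Friday).
The final due date is Dec 1, 2017.

Dec 1, 2017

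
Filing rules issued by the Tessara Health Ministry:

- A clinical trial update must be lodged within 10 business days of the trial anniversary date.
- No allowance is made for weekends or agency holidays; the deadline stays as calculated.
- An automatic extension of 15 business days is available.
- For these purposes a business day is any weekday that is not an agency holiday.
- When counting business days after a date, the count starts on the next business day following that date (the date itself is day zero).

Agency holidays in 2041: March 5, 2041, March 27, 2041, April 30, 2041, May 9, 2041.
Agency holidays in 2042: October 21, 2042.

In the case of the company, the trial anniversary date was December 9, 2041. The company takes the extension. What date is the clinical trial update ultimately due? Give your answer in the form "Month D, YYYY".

January 13, 2042

Counting 10 business days after December 9, 2041 (skipping weekends and listed holidays) reaches December 23, 2041.
December 23, 2041 is a Monday; no weekend or holiday adjustment applies.
Applying the 15-business-day extension: 15 business days after December 23, 2041 is January 13, 2042.
January 13, 2042 is a Monday; no weekend or holiday adjustment applies.
So the filing is due January 13, 2042.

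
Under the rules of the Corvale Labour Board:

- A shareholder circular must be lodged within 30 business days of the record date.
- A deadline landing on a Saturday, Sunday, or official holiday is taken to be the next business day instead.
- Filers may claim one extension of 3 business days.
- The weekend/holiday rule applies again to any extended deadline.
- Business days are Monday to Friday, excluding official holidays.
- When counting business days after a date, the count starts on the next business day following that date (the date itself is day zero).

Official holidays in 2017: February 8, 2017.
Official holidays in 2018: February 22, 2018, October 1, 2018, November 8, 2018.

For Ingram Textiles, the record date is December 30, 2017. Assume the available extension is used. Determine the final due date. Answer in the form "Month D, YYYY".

February 14, 2018

Counting 30 business days after December 30, 2017 (skipping weekends and listed holidays) reaches February 9, 2018.
February 9, 2018 (Friday) is already a business day.
Applying the 3-business-day extension: 3 business days after February 9, 2018 is February 14, 2018.
February 14, 2018 falls on a Wednesday, which is a business day, so no adjustment is needed.
Deadline: February 14, 2018.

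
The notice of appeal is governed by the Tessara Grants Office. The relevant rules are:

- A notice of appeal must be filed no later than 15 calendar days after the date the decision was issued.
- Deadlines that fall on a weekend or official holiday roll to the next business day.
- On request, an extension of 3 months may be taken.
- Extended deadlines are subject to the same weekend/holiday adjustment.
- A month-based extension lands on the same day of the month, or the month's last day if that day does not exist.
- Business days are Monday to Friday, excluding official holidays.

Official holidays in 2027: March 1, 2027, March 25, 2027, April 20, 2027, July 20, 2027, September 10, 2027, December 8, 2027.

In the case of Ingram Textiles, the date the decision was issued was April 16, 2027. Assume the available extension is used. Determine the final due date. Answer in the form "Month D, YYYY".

August 3, 2027

Trigger date April 16, 2027 + 15 calendar days = May 1, 2027.
Because May 1, 2027 is a Saturday, the deadline becomes May 3, 2027 (Monday).
Add 3 months to May 3, 2027: August 3, 2027.
August 3, 2027 falls on a Tuesday, which is a business day, so no adjustment is needed.
Deadline: August 3, 2027.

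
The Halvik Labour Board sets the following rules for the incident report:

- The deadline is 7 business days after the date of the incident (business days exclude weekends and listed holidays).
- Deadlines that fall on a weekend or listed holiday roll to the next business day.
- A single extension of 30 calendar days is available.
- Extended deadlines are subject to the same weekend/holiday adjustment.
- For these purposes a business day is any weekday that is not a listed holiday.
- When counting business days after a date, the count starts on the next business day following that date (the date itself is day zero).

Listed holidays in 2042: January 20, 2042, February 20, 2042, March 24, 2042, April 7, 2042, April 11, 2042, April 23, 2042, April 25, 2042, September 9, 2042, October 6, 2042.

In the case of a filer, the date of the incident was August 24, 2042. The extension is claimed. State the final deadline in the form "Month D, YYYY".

Counting 7 business days after August 24, 2042 (skipping weekends and listed holidays) reaches September 2, 2042.
September 2, 2042 is a Tuesday and not a listed holiday, so it stands.
The 30-calendar-day extension moves the deadline from September 2, 2042 to October 2, 2042.
Since October 2, 2042 is a Thursday and not a holiday, the date is unchanged.
Deadline: October 2, 2042.

October 2, 2042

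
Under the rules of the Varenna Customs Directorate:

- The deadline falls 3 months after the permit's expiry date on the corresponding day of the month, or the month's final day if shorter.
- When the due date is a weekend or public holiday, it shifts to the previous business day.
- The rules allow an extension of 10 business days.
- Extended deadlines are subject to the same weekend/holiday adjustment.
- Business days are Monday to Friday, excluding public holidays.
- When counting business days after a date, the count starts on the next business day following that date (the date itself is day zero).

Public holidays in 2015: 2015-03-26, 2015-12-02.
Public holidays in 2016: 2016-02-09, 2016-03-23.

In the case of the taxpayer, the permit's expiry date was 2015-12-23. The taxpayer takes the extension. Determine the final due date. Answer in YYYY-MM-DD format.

3 months after 2015-12-23, on the same day of the month, is 2016-03-23.
2016-03-23 is a listed holiday, so it moves to the preceding business day, 2016-03-22 (Tuesday).
Counting 10 further business days from 2016-03-22 reaches 2016-04-06.
2016-04-06 (Wednesday) is already a business day.
Deadline: 2016-04-06.

2016-04-06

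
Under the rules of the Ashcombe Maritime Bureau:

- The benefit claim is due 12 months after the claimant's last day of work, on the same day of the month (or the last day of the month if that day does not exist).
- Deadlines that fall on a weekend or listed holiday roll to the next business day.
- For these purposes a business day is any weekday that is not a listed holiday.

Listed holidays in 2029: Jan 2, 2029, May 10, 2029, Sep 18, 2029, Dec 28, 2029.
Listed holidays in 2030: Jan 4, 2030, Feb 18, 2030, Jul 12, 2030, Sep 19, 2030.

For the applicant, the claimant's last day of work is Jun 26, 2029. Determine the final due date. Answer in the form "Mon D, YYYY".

12 months after Jun 26, 2029, on the same day of the month, is Jun 26, 2030.
Jun 26, 2030 falls on a Wednesday, which is a business day, so no adjustment is needed.
The final due date is Jun 26, 2030.

Jun 26, 2030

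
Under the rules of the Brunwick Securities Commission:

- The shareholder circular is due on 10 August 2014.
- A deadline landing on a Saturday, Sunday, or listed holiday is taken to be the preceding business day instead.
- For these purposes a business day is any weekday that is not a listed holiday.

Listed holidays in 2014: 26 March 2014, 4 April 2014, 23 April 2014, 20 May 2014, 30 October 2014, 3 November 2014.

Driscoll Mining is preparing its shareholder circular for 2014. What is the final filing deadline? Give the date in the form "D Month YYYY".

8 August 2014

Start from the fixed due date, 10 August 2014.
10 August 2014 is a Sunday, so it moves to the preceding business day, 8 August 2014 (Friday).
The final due date is 8 August 2014.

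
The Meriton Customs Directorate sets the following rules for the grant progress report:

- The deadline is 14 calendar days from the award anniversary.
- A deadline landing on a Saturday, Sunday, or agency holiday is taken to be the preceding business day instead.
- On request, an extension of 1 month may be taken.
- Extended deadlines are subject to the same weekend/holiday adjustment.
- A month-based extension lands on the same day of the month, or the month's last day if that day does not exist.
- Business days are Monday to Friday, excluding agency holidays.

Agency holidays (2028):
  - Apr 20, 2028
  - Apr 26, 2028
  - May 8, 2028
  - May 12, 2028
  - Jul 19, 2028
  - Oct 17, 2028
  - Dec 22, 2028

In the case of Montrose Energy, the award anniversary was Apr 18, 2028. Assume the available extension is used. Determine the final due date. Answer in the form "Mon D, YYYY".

Jun 2, 2028

Adding 14 calendar days to Apr 18, 2028 gives May 2, 2028.
May 2, 2028 falls on a Tuesday, which is a business day, so no adjustment is needed.
Add 1 month to May 2, 2028: Jun 2, 2028.
Since Jun 2, 2028 is a Friday and not a holiday, the date is unchanged.
The final due date is Jun 2, 2028.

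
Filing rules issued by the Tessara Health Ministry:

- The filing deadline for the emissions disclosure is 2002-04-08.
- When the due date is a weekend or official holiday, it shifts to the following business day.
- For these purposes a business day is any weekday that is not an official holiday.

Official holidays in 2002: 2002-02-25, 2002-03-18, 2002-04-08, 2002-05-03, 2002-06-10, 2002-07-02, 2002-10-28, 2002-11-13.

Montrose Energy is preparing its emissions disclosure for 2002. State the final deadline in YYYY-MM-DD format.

2002-04-09

Start from the fixed due date, 2002-04-08.
2002-04-08 is a listed holiday, so it moves to the next business day, 2002-04-09 (Tuesday).
So the filing is due 2002-04-09.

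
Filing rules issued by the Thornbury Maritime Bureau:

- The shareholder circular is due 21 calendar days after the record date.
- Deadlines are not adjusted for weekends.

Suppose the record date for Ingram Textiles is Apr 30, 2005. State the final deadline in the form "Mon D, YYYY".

May 21, 2005

21 calendar days after Apr 30, 2005 is May 21, 2005.
May 21, 2005 is a Saturday; no weekend or holiday adjustment applies.
So the filing is due May 21, 2005.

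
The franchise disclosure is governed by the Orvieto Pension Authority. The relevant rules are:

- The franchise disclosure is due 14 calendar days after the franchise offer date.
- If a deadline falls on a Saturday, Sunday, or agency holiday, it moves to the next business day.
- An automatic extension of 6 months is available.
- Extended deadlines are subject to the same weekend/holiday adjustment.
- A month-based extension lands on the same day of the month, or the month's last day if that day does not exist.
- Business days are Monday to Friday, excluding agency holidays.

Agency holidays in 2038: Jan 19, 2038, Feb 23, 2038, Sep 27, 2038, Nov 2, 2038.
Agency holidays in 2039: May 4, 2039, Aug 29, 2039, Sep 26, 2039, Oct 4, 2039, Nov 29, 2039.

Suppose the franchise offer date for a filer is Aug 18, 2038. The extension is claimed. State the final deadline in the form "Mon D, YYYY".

Trigger date Aug 18, 2038 + 14 calendar days = Sep 1, 2038.
Sep 1, 2038 falls on a Wednesday, which is a business day, so no adjustment is needed.
Add 6 months to Sep 1, 2038: Mar 1, 2039.
Mar 1, 2039 (Tuesday) is already a business day.
So the filing is due Mar 1, 2039.

Mar 1, 2039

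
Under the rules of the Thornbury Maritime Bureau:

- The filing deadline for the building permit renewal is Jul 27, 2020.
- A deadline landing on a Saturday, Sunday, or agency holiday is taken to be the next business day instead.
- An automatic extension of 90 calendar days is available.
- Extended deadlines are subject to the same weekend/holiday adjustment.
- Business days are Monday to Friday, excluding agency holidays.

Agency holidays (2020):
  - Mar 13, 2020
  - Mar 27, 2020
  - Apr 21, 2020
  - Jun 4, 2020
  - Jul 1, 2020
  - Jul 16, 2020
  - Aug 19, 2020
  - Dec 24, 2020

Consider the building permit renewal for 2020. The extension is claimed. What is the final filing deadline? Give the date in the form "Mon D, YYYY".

The stated deadline is Jul 27, 2020.
Jul 27, 2020 (Monday) is already a business day.
Applying the 90-calendar-day extension: Jul 27, 2020 + 90 days = Oct 25, 2020.
Oct 25, 2020 is a Sunday, so it moves to the next business day, Oct 26, 2020 (Monday).
Final deadline: Oct 26, 2020.

Oct 26, 2020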